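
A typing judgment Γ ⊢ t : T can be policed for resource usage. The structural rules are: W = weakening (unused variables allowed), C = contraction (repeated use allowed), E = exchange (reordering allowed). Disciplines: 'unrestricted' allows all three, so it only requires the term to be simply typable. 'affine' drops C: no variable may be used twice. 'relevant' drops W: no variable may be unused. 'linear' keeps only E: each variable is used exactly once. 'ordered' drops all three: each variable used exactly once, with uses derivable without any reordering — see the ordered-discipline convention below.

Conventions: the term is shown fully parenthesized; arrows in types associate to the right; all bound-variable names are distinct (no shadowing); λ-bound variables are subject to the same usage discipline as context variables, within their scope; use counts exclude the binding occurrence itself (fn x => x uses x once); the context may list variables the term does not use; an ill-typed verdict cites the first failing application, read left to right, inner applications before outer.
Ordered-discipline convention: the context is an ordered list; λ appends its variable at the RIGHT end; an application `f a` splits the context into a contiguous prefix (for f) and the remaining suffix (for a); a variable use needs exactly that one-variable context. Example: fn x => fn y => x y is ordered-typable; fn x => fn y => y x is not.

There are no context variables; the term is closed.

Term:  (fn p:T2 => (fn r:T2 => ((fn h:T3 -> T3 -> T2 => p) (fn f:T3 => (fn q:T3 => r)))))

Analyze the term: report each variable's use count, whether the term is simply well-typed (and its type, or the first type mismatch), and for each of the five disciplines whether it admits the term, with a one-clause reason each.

variable uses: p (λ-bound)=1, r (λ-bound)=1, h (λ-bound)=0, f (λ-bound)=0, q (λ-bound)=0
use order (left to right): p, r
typing: the term checks, with type T2 -> T2 -> T2
ordered: ✗ — h, f, q left unused
linear: ✗ — h, f, q left unused
affine: ✓ — at most one use each (p, r, h, f, q)
relevant: ✗ — h, f, q left unused
unrestricted: ✓ — well-typed at T2 -> T2 -> T2; no restrictions here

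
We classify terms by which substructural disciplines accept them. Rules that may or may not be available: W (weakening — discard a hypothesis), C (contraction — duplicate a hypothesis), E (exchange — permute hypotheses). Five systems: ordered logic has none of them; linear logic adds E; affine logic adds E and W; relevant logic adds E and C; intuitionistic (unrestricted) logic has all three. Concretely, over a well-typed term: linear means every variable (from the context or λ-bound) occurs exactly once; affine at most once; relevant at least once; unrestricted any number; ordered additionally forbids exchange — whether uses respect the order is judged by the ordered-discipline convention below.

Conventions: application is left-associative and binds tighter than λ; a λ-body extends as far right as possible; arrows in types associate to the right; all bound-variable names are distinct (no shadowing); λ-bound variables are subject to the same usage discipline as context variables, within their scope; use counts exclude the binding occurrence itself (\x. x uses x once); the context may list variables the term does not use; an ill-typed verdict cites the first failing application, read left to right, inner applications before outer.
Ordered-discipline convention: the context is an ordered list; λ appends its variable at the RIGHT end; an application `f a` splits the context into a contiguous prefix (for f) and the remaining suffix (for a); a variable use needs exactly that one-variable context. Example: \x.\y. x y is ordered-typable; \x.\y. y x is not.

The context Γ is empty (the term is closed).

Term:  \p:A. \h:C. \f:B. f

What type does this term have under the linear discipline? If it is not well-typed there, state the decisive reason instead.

not well-typed under linear — p, h left unused
counts: p (bound): 0; h (bound): 0; f (bound): 1
order of uses: f
typing: ✓ — A -> C -> B -> B
all disciplines: ordered ✗ | linear ✗ | affine ✓ | relevant ✗ | unrestricted ✓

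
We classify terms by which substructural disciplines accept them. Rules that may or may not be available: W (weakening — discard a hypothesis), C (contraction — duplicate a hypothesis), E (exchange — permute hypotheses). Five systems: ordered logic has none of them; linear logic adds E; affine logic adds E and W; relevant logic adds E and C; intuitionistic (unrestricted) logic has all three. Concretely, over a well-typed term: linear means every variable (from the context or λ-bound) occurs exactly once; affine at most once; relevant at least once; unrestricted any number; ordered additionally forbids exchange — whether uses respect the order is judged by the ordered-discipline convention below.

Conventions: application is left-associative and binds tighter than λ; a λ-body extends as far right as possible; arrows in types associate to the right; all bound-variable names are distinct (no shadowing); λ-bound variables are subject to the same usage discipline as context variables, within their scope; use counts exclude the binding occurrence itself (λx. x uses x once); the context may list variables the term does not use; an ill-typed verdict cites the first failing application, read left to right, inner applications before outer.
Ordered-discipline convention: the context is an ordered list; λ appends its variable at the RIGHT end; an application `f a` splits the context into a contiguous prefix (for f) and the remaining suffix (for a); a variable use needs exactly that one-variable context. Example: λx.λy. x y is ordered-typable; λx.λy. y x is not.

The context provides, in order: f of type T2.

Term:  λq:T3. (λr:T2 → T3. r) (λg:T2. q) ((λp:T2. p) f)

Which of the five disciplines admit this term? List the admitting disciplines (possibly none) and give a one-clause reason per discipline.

admitted in: affine, unrestricted
use counts: f: 1×, q [bound]: 1×, r [bound]: 1×, g [bound]: 0×, p [bound]: 1×
left-to-right use order: r, q, p, f
typing: well-typed — term : T3 → T3
ordered ✗ (g never used (weakening))
linear ✗ (g never used (weakening))
affine ✓ (none of f, q, r, g, p used more than once)
relevant ✗ (g never used (weakening))
unrestricted ✓ (well-typed at T3 → T3; no restrictions here)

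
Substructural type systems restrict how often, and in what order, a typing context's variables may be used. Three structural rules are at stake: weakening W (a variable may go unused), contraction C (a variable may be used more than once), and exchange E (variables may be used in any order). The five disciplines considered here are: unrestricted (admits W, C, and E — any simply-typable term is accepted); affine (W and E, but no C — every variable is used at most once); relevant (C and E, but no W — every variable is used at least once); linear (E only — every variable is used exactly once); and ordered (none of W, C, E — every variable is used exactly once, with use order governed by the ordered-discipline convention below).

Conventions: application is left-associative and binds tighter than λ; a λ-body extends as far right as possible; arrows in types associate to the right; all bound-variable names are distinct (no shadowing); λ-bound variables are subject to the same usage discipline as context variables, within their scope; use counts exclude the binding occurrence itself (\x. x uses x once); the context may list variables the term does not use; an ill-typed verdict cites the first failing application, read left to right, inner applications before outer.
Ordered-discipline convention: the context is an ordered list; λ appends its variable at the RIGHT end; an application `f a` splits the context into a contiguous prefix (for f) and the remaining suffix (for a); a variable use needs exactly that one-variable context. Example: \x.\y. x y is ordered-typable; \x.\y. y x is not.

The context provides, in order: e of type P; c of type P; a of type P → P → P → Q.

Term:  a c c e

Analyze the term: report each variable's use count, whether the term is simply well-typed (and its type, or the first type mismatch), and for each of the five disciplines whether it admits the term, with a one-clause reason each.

use counts: e: 1×, c: 2×, a: 1×
order of uses: a, c, c, e
typing: well-typed — term : Q
ordered: ✗ — repeated use of c ×2
linear: ✗ — repeated use of c ×2
affine: ✗ — repeated use of c ×2
relevant: ✓ — e, c, a: all used, weakening unneeded
unrestricted: ✓ — type-checks (Q) and nothing is barred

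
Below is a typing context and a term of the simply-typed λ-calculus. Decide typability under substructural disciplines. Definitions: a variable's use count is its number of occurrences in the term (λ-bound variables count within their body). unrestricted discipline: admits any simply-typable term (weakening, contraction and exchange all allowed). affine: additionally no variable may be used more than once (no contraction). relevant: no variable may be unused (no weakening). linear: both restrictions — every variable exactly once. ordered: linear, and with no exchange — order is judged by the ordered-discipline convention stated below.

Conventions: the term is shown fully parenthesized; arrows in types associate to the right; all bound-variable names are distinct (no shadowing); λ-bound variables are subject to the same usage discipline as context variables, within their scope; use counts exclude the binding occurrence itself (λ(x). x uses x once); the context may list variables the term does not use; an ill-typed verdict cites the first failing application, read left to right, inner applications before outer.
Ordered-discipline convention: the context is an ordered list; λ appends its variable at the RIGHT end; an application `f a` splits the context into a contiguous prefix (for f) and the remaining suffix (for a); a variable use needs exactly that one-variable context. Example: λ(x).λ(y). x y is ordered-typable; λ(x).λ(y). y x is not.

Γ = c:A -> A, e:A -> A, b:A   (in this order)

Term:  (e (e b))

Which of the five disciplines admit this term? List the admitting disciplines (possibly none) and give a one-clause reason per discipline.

admitted by: unrestricted
counts: c: 0×; e: 2×; b: 1×
left-to-right use order: e, e, b
typing: well-typed — term : A
ordered: ✗ — repeated use of e ×2; needs weakening: c unused
linear: ✗ — repeated use of e ×2; needs weakening: c unused
affine: ✗ — repeated use of e ×2
relevant: ✗ — needs weakening: c unused
unrestricted: ✓ — simply typable at A; W, C, E all held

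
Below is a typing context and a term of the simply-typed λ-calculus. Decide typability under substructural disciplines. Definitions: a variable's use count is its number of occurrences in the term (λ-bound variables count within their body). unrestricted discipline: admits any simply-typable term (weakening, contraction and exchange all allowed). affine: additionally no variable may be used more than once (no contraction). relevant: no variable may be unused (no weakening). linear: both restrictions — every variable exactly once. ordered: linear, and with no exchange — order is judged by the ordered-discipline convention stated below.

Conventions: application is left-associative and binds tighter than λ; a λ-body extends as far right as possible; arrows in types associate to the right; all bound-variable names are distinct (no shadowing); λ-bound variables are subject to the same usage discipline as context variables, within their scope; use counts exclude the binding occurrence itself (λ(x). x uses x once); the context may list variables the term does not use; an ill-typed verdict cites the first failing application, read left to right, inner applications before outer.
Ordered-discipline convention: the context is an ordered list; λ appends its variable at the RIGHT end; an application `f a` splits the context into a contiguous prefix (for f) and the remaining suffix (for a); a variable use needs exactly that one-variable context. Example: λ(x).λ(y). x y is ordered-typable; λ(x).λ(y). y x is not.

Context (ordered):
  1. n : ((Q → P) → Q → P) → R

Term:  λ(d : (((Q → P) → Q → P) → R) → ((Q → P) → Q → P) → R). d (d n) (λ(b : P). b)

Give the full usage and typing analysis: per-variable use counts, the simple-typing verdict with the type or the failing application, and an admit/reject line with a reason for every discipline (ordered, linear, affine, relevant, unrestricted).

use counts: n: 1, d [bound]: 2, b [bound]: 1
order of uses: d, d, n, b
typing: ill-typed: argument of type P → P where (Q → P) → Q → P is required
ordered ✗ (the type mismatch rejects it)
linear ✗ (not simply typable)
affine ✗ (fails simple typing)
relevant ✗ (a type mismatch blocks all five)
unrestricted ✗ (the type mismatch rejects it)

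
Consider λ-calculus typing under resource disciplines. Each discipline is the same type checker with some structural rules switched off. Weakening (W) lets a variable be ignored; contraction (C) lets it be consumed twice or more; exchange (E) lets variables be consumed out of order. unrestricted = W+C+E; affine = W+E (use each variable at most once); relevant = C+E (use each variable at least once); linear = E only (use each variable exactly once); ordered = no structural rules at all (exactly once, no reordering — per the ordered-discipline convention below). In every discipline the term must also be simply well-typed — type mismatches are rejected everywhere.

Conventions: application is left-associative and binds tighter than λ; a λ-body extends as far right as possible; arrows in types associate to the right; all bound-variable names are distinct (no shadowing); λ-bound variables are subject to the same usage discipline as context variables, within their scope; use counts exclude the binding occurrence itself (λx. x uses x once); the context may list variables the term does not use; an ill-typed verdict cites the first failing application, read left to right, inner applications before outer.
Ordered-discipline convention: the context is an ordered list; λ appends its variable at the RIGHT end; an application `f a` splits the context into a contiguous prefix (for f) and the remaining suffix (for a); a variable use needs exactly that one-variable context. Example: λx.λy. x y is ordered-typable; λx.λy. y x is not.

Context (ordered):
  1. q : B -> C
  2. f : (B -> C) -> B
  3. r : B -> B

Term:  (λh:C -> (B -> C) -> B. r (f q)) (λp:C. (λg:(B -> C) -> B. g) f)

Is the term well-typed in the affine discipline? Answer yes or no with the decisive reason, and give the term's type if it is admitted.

no — uses contraction: f ×2
variable uses: q ×1, f ×2, r ×1, h (λ-bound) ×0, p (λ-bound) ×0, g (λ-bound) ×1
uses in reading order: r, f, q, g, f
typing: well-typed — term : B
across the five disciplines: ordered ✗; linear ✗; affine ✗; relevant ✗; unrestricted ✓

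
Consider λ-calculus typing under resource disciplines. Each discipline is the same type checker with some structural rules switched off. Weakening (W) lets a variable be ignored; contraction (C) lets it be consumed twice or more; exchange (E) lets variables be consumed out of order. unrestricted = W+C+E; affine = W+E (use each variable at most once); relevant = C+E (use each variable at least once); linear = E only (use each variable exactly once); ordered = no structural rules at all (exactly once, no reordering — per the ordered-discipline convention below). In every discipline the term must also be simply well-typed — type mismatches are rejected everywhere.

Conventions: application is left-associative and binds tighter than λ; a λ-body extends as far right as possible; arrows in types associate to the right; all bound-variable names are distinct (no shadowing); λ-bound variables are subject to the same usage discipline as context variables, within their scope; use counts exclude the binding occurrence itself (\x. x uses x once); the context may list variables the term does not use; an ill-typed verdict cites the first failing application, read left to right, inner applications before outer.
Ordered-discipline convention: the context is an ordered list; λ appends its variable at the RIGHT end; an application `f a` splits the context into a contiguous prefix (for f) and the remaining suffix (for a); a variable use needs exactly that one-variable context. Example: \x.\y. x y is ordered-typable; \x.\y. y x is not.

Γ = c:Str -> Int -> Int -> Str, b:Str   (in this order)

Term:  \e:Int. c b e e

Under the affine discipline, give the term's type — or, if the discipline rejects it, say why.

not well-typed under affine — uses contraction: e ×2
variable uses: c ×1; b ×1; e [bound] ×2
uses in reading order: c, b, e, e
typing: well-typed at Int -> Str
per-discipline verdicts: ordered ✗ | linear ✗ | affine ✗ | relevant ✓ | unrestricted ✓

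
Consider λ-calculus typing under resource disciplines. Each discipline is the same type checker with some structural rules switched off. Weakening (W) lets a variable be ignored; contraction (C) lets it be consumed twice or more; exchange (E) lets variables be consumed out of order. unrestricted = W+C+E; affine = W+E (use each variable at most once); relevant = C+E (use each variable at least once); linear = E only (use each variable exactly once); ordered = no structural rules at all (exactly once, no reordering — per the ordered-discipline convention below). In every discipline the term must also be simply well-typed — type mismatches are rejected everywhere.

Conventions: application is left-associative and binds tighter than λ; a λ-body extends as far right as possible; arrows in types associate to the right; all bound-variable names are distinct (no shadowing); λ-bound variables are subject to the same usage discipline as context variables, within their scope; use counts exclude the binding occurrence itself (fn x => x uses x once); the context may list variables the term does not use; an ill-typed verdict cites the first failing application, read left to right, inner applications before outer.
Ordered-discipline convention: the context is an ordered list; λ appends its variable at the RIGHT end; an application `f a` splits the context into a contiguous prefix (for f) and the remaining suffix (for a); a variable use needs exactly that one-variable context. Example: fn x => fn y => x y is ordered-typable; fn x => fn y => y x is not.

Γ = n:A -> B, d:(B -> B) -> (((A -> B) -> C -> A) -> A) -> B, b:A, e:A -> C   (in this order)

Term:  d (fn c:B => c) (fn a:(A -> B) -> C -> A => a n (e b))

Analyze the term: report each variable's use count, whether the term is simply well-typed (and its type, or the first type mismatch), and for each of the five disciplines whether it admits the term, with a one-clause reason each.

usage: n: 1; d: 1; b: 1; e: 1; c (λ-bound): 1; a (λ-bound): 1
uses in reading order: d, c, a, n, e, b
typing: ✓ — B
ordered: ✗, no contiguous prefix/suffix split fits d, c, a, n, e, b
linear: ✓, single use per variable (n, d, b, e, c, a)
affine: ✓, at most one use each (n, d, b, e, c, a)
relevant: ✓, n, d, b, e, c, a: all used, weakening unneeded
unrestricted: ✓, simply typable at B; W, C, E all held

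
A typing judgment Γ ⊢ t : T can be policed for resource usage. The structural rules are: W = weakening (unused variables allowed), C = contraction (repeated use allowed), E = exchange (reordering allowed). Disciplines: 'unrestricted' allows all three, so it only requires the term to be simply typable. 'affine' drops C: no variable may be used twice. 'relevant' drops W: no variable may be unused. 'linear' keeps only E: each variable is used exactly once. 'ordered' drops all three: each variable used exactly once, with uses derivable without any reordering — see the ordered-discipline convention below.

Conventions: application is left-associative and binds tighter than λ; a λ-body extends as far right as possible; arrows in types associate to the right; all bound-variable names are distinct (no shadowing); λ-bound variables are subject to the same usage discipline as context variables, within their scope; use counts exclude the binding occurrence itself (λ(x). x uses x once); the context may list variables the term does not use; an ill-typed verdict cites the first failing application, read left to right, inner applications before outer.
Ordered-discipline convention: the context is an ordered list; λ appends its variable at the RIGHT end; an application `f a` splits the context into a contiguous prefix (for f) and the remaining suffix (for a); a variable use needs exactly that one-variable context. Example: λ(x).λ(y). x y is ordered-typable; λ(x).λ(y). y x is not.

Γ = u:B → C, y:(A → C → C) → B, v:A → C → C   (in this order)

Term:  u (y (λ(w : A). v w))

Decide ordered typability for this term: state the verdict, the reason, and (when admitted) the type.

yes — u, y, v, w: once each, no exchange needed; term : C
use counts: u=1; y=1; v=1; w [bound]=1
order of uses: u, y, v, w
typing: well-typed at C
all disciplines: ordered ✓, linear ✓, affine ✓, relevant ✓, unrestricted ✓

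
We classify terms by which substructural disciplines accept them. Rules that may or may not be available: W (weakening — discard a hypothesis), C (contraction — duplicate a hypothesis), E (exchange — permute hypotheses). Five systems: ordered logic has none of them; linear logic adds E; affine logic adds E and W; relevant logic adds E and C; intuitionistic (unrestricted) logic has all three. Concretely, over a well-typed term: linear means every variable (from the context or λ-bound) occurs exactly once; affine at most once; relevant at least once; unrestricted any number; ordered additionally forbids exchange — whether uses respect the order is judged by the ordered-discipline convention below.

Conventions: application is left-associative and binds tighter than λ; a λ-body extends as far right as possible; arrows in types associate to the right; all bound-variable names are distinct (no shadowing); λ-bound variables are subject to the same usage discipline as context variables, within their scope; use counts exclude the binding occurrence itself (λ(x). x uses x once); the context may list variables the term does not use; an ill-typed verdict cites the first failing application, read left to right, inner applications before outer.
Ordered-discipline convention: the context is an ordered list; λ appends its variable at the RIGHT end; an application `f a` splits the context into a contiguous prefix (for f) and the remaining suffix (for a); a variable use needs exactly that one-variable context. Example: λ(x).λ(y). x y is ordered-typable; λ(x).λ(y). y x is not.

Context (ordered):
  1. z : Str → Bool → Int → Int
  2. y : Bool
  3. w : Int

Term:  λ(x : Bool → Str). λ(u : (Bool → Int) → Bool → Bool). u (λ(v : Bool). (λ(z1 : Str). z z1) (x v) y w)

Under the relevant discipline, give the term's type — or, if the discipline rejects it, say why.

term : (Bool → Str) → ((Bool → Int) → Bool → Bool) → Bool → Bool
usage: z=1; y=1; w=1; x (bound)=1; u (bound)=1; v (bound)=1; z1 (bound)=1
use order (left to right): u, z, z1, x, v, y, w
typing: well-typed at (Bool → Str) → ((Bool → Int) → Bool → Bool) → Bool → Bool
all disciplines: ordered ✗ · linear ✓ · affine ✓ · relevant ✓ · unrestricted ✓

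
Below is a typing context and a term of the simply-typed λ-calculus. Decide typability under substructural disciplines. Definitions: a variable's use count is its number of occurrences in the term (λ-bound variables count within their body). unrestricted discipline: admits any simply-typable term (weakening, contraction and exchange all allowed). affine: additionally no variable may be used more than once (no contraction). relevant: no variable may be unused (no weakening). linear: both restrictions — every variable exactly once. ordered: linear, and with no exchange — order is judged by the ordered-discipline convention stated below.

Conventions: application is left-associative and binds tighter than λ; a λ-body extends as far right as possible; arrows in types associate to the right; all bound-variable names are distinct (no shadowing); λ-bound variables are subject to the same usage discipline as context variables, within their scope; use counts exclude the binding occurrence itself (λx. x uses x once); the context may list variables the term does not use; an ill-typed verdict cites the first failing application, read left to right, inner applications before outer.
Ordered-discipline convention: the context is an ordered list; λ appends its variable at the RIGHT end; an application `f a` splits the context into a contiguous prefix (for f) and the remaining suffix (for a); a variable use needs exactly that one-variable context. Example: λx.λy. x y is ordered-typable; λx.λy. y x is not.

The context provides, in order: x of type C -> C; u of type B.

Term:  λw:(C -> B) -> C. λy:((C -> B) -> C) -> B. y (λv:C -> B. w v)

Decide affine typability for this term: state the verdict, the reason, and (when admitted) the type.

yes — none of x, u, w, y, v used more than once; term : ((C -> B) -> C) -> (((C -> B) -> C) -> B) -> B
use counts: x ×0, u ×0, w (bound) ×1, y (bound) ×1, v (bound) ×1
uses in reading order: y, w, v
typing: the term checks, with type ((C -> B) -> C) -> (((C -> B) -> C) -> B) -> B
all disciplines: ordered ✗ · linear ✗ · affine ✓ · relevant ✗ · unrestricted ✓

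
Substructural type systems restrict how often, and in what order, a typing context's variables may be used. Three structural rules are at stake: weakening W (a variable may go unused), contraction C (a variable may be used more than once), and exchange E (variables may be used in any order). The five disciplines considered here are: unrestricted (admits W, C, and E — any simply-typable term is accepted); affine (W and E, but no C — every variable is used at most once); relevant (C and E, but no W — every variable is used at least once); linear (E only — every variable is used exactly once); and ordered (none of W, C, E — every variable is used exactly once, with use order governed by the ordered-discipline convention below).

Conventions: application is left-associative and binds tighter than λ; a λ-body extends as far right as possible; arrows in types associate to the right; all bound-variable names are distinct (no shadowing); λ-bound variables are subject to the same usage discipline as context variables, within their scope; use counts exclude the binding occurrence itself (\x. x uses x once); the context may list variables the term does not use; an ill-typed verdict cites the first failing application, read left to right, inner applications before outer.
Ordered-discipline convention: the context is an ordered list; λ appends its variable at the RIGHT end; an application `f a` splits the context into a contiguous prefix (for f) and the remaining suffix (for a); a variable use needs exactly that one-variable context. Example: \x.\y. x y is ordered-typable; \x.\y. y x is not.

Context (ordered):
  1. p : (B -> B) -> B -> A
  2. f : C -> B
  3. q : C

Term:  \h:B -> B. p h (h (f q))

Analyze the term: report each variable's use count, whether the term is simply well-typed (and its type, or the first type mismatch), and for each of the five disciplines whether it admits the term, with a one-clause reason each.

counts: p: 1×, f: 1×, q: 1×, h (bound): 2×
left-to-right use order: p, h, h, f, q
typing: well-typed — term : (B -> B) -> A
ordered ✗ (repeated use of h ×2)
linear ✗ (repeated use of h ×2)
affine ✗ (repeated use of h ×2)
relevant ✓ (p, f, q, h: all used, weakening unneeded)
unrestricted ✓ (typability at (B -> B) -> A is all that's needed)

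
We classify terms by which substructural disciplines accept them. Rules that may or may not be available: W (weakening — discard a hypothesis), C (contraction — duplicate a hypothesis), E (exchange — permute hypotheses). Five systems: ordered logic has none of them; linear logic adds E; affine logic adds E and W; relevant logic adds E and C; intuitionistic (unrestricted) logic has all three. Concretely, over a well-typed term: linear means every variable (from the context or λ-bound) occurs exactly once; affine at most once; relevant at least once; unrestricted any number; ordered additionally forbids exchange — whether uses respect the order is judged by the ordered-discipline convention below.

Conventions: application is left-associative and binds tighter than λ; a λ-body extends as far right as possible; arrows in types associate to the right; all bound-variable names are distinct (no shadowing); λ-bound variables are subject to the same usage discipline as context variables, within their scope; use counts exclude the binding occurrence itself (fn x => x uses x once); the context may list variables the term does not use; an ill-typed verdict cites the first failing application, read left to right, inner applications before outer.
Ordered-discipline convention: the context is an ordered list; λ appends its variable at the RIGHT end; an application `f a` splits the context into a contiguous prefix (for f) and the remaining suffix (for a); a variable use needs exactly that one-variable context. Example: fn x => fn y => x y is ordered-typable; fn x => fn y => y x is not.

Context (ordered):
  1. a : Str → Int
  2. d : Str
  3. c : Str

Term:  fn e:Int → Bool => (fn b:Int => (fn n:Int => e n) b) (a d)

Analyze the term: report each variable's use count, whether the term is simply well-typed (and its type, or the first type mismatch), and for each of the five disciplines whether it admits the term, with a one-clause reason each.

variable uses: a ×1; d ×1; c ×0; e [bound] ×1; b [bound] ×1; n [bound] ×1
left-to-right use order: e, n, b, a, d
typing: ✓ — (Int → Bool) → Bool
ordered: ✗ — c left unused
linear: ✗ — c left unused
affine: ✓ — none of a, d, c, e, b, n used more than once
relevant: ✗ — c left unused
unrestricted: ✓ — well-typed at (Int → Bool) → Bool; no restrictions here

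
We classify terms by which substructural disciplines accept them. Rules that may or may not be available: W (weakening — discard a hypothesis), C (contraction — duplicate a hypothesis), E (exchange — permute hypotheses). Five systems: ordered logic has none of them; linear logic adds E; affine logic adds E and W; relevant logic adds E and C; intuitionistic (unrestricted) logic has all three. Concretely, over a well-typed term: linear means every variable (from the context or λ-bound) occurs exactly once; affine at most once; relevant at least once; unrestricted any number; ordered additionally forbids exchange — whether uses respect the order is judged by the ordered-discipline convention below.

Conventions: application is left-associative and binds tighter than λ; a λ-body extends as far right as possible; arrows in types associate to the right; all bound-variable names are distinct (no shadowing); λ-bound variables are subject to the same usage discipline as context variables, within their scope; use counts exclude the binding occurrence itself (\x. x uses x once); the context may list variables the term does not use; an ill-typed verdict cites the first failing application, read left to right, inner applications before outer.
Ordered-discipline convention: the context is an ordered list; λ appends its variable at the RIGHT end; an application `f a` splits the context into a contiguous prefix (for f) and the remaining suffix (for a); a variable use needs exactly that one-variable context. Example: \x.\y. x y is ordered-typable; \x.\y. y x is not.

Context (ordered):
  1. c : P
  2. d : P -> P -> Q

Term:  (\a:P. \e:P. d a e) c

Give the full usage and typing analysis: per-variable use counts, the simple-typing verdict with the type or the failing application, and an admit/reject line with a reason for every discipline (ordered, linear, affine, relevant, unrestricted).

counts: c: 1×, d: 1×, a (λ-bound): 1×, e (λ-bound): 1×
use order (left to right): d, a, e, c
typing: the term checks, with type P -> Q
ordered: ✗ — needs exchange: uses follow d, a, e, c
linear: ✓ — exactly-once usage across c, d, a, e
affine: ✓ — no duplicate uses among c, d, a, e
relevant: ✓ — none of c, d, a, e goes unused
unrestricted: ✓ — typability at P -> Q is all that's needed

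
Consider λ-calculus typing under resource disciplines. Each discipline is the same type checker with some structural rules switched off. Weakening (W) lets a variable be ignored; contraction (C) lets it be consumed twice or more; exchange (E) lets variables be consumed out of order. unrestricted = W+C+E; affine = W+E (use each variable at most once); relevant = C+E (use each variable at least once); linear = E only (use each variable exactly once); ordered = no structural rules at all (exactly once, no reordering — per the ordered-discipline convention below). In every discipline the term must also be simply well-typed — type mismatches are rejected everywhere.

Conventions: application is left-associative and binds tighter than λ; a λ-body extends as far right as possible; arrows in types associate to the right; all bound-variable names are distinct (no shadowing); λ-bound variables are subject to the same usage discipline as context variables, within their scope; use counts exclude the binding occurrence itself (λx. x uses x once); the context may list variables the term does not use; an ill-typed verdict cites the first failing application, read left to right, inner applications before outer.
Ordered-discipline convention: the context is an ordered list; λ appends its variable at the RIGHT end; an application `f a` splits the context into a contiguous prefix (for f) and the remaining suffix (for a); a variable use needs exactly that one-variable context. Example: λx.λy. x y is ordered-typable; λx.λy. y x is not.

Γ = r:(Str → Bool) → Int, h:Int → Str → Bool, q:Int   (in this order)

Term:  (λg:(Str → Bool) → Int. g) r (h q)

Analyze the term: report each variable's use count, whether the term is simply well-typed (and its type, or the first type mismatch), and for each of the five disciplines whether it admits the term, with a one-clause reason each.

counts: r: 1; h: 1; q: 1; g (bound): 1
use order (left to right): g, r, h, q
typing: well-typed at Int
ordered ✓ (one use each (r, h, q, g); ordered split holds)
linear ✓ (each of r, h, q, g used exactly once)
affine ✓ (r, h, q, g: no repeats, contraction unneeded)
relevant ✓ (none of r, h, q, g goes unused)
unrestricted ✓ (type-checks (Int) and nothing is barred)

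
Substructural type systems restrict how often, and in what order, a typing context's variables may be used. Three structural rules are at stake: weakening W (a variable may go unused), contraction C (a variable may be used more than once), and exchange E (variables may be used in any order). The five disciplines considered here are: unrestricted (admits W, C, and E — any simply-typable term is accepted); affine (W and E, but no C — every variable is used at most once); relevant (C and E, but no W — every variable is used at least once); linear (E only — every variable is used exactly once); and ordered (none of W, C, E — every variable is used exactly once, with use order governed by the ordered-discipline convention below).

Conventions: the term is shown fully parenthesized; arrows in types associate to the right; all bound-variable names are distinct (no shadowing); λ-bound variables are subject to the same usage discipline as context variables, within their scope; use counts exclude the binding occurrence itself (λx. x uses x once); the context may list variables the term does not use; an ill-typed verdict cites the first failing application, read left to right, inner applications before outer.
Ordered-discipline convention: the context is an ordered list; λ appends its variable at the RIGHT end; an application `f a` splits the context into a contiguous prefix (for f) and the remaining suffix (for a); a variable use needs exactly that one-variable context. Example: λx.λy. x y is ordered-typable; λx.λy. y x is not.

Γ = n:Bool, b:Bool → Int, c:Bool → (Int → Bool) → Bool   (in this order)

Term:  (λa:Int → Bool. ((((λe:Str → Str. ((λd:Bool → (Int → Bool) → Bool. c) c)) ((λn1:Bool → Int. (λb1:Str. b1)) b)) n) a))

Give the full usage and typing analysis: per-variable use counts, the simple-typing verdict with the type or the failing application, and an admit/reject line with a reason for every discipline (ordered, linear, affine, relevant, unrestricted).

variable uses: n ×1, b ×1, c ×2, a (λ-bound) ×1, e (λ-bound) ×0, d (λ-bound) ×0, n1 (λ-bound) ×0, b1 (λ-bound) ×1
left-to-right use order: c, c, b1, b, n, a
typing: the term checks, with type (Int → Bool) → Bool
ordered: ✗, c ×2 used more than once (contraction); e, d, n1 left unused
linear: ✗, c ×2 used more than once (contraction); e, d, n1 left unused
affine: ✗, c ×2 used more than once (contraction)
relevant: ✗, e, d, n1 left unused
unrestricted: ✓, type-checks ((Int → Bool) → Bool) and nothing is barred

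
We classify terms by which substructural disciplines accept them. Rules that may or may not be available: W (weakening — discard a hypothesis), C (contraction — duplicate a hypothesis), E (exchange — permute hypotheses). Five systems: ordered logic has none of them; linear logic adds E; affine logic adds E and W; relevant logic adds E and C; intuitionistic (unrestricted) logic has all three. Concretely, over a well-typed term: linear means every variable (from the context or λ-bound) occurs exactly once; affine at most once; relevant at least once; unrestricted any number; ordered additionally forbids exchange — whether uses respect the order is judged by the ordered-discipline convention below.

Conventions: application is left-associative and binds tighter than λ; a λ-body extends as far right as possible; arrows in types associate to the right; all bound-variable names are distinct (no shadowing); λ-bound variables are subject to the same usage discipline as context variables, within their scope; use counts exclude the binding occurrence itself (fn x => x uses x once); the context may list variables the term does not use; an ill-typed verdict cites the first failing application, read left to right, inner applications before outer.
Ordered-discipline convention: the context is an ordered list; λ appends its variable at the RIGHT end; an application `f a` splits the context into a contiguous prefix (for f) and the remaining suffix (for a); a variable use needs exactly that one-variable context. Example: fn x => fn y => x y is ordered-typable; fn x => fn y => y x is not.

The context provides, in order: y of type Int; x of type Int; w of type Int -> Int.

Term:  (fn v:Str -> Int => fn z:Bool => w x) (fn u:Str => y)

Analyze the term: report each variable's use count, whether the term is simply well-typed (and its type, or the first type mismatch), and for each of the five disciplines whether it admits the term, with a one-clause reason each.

variable uses: y: 1×, x: 1×, w: 1×, v (bound): 0×, z (bound): 0×, u (bound): 0×
use order (left to right): w, x, y
typing: the term checks, with type Bool -> Int
ordered: ✗, needs weakening: v, z, u unused
linear: ✗, needs weakening: v, z, u unused
affine: ✓, no duplicate uses among y, x, w, v, z, u
relevant: ✗, needs weakening: v, z, u unused
unrestricted: ✓, typability at Bool -> Int is all that's needed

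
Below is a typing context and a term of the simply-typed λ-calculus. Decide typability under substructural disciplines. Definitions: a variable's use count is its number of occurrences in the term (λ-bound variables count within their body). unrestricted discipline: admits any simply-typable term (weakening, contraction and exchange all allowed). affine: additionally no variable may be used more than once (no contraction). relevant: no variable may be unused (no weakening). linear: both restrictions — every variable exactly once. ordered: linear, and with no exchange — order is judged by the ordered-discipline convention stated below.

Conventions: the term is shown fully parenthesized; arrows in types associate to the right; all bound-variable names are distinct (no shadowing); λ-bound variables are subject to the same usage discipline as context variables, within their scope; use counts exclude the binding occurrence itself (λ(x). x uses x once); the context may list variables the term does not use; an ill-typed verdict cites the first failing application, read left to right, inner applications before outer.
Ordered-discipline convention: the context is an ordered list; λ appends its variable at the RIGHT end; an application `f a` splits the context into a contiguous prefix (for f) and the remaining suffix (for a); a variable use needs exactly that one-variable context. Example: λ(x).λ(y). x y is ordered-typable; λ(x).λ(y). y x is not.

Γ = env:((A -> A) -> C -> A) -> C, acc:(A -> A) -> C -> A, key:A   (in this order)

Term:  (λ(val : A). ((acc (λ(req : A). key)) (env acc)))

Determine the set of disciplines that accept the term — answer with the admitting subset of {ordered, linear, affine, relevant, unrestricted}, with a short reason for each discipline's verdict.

admitting disciplines: unrestricted
counts: env=1, acc=2, key=1, val [bound]=0, req [bound]=0
left-to-right use order: acc, key, env, acc
typing: ✓ — A -> A
ordered ✗ (acc ×2 used more than once (contraction); needs weakening: val, req unused)
linear ✗ (acc ×2 used more than once (contraction); needs weakening: val, req unused)
affine ✗ (acc ×2 used more than once (contraction))
relevant ✗ (needs weakening: val, req unused)
unrestricted ✓ (well-typed at A -> A; no restrictions here)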